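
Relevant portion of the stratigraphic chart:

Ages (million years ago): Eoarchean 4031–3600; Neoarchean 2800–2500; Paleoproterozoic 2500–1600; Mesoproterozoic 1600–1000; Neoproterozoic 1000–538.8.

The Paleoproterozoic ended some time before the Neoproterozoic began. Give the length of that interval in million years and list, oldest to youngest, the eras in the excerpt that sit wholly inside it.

600 million years; Mesoproterozoic

The Paleoproterozoic closes at 1600 Ma and the Neoproterozoic opens at 1000 Ma, so the interval is 1600 − 1000 = 600 Myr.
An era fits inside if it starts at or after 1600 Ma and ends at or before 1000 Ma; oldest first that gives Mesoproterozoic.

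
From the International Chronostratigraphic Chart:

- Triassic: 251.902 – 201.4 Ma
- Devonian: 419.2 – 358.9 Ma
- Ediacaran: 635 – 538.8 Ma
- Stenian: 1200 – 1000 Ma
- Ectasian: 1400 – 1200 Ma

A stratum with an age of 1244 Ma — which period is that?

1244 Ma lies between 1400 and 1200 Ma, so it falls in the Ectasian.

Ectasian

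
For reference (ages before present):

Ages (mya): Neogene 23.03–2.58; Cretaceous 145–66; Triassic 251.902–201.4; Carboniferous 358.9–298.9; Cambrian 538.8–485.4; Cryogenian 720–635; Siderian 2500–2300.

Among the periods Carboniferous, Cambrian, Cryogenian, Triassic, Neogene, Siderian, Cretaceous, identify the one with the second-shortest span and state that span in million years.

Triassic, 50.502 million years

Durations: Carboniferous 60; Cambrian 53.4; Cryogenian 85; Triassic 50.502; Neogene 20.45; Siderian 200; Cretaceous 79 Myr.
Sorted shortest-first: Neogene (20.45), Triassic (50.502), Cambrian (53.4), Carboniferous (60), Cretaceous (79), Cryogenian (85), Siderian (200).
The second shortest is Triassic at 50.502 Myr.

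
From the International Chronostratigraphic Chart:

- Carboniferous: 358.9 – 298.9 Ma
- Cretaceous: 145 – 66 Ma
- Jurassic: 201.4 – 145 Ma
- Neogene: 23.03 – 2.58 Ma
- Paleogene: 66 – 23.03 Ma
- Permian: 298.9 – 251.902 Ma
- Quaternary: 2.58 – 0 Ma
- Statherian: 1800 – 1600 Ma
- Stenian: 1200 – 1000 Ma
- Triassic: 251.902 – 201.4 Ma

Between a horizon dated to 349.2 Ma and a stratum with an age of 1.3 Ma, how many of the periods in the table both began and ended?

The older date is 349.2 Ma and the younger is 1.3 Ma.
Periods with start < 349.2 and end > 1.3 Ma: Permian (298.9–251.902), Triassic (251.902–201.4), Jurassic (201.4–145), Cretaceous (145–66), Paleogene (66–23.03), Neogene (23.03–2.58).
That is 6 complete periods.

6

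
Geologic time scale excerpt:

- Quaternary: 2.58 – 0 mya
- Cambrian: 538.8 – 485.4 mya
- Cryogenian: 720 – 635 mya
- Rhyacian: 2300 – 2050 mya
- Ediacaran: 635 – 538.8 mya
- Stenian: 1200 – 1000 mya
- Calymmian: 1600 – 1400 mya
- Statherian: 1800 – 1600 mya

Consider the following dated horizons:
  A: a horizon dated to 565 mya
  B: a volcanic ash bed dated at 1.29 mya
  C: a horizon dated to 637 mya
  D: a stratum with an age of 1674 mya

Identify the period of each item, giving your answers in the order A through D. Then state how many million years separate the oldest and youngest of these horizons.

A — Ediacaran; B — Quaternary; C — Cryogenian; D — Statherian; span 1672.71 million years

Match each age against the start–end ranges in the excerpt: A = 565 Ma → Ediacaran (635–538.8); B = 1.29 Ma → Quaternary (2.58–0); C = 637 Ma → Cryogenian (720–635); D = 1674 Ma → Statherian (1800–1600).
The largest age is 1674 Ma and the smallest is 1.29 Ma; their difference is 1672.71 Myr.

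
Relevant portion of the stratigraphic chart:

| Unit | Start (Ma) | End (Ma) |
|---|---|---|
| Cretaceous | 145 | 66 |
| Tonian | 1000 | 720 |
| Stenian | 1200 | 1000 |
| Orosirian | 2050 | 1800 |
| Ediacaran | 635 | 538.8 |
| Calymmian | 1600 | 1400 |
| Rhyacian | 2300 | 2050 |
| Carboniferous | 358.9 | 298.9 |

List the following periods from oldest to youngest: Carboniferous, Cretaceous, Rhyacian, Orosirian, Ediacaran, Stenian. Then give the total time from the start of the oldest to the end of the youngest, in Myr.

Rhyacian → Orosirian → Stenian → Ediacaran → Carboniferous → Cretaceous; total span 2234 Myr

From the excerpt: Carboniferous 358.9–298.9; Cretaceous 145–66; Rhyacian 2300–2050; Orosirian 2050–1800; Ediacaran 635–538.8; Stenian 1200–1000 (Ma).
Larger Ma is earlier, so the oldest is Rhyacian and the youngest is Cretaceous; oldest to youngest: Rhyacian, Orosirian, Stenian, Ediacaran, Carboniferous, Cretaceous.
Oldest start 2300 minus youngest end 66 gives 2234 Myr overall.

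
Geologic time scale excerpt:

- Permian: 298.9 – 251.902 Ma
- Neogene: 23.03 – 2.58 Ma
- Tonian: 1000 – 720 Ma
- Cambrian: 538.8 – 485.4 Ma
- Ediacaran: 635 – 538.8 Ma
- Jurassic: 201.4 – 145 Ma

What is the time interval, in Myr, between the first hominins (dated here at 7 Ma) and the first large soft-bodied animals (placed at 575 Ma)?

575 − 7 = 568 million years.

568 million years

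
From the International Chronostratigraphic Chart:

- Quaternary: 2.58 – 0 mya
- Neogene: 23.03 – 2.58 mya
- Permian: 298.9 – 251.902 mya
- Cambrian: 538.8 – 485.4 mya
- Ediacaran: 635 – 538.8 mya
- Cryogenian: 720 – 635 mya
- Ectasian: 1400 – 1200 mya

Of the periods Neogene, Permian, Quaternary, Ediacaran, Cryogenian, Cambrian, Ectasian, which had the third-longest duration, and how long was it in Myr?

Durations: Neogene 20.45; Permian 46.998; Quaternary 2.58; Ediacaran 96.2; Cryogenian 85; Cambrian 53.4; Ectasian 200 Myr.
Sorted longest-first: Ectasian (200), Ediacaran (96.2), Cryogenian (85), Cambrian (53.4), Permian (46.998), Neogene (20.45), Quaternary (2.58).
The third longest is Cryogenian at 85 Myr.

Cryogenian, 85 million years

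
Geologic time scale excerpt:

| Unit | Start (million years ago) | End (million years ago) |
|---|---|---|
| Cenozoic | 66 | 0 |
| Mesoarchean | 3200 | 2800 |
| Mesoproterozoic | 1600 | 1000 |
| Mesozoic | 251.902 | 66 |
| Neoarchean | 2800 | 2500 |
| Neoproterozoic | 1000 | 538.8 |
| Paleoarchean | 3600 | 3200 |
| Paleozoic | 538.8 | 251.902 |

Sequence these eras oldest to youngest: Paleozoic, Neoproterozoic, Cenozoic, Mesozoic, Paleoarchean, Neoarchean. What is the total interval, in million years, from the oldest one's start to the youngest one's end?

Start ages (Ma): Paleoarchean 3600, Neoarchean 2800, Neoproterozoic 1000, Paleozoic 538.8, Mesozoic 251.902, Cenozoic 66.
Ordered oldest to youngest: Paleoarchean, Neoarchean, Neoproterozoic, Paleozoic, Mesozoic, Cenozoic.
Span = 3600 − 0 = 3600 Myr.

Paleoarchean → Neoarchean → Neoproterozoic → Paleozoic → Mesozoic → Cenozoic; total span 3600 Myr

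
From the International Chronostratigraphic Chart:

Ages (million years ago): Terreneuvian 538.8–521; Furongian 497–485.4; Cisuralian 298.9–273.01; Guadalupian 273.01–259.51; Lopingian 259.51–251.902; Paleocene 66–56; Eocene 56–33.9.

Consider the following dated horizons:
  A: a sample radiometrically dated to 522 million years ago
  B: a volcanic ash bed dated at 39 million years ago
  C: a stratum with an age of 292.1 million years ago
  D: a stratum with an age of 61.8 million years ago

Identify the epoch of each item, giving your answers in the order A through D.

A — Terreneuvian; B — Eocene; C — Cisuralian; D — Paleocene

A: 522 Ma lies in 538.8–521 Ma, so Terreneuvian.
B: 39 Ma lies in 56–33.9 Ma, so Eocene.
C: 292.1 Ma lies in 298.9–273.01 Ma, so Cisuralian.
D: 61.8 Ma lies in 66–56 Ma, so Paleocene.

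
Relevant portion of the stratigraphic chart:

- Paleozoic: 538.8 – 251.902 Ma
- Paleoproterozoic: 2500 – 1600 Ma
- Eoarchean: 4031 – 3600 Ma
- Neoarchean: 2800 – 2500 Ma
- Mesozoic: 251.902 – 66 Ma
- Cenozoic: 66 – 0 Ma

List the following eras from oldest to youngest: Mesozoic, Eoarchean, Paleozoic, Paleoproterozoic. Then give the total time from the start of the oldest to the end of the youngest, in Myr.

Eoarchean, Paleoproterozoic, Paleozoic, Mesozoic; total span 3965 Myr

Start ages (Ma): Eoarchean 4031, Paleoproterozoic 2500, Paleozoic 538.8, Mesozoic 251.902.
Ordered oldest to youngest: Eoarchean, Paleoproterozoic, Paleozoic, Mesozoic.
Span = 4031 − 66 = 3965 Myr.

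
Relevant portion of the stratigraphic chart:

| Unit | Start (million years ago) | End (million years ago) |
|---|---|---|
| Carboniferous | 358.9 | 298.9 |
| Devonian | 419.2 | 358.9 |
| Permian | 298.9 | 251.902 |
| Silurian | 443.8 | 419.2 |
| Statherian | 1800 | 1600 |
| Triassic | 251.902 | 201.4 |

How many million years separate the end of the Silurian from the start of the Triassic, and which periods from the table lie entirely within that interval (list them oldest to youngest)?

The Silurian closes at 419.2 Ma and the Triassic opens at 251.902 Ma, so the interval is 419.2 − 251.902 = 167.298 Myr.
A period fits inside if it starts at or after 419.2 Ma and ends at or before 251.902 Ma; oldest first that gives Devonian, Carboniferous, Permian.

167.298 million years; Devonian, Carboniferous, Permian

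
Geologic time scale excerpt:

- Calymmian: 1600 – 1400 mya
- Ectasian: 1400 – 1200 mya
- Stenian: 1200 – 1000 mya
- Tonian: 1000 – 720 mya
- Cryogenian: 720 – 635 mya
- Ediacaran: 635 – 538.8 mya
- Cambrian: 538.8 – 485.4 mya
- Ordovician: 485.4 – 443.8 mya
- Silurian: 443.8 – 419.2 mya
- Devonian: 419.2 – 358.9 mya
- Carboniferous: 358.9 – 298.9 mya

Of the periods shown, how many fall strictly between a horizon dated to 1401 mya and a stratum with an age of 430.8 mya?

The older date is 1401 Ma and the younger is 430.8 Ma.
Periods with start < 1401 and end > 430.8 Ma: Ectasian (1400–1200), Stenian (1200–1000), Tonian (1000–720), Cryogenian (720–635), Ediacaran (635–538.8), Cambrian (538.8–485.4), Ordovician (485.4–443.8).
That is 7 complete periods.

7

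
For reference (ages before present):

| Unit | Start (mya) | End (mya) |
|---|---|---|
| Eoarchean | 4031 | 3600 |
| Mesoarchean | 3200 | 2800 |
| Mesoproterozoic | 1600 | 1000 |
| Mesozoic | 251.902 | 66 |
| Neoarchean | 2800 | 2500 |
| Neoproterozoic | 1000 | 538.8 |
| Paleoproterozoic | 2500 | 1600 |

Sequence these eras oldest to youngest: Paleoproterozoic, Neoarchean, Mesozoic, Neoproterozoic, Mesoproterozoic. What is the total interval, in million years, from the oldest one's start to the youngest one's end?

Neoarchean → Paleoproterozoic → Mesoproterozoic → Neoproterozoic → Mesozoic; total span 2734 Myr

Start ages (Ma): Neoarchean 2800, Paleoproterozoic 2500, Mesoproterozoic 1600, Neoproterozoic 1000, Mesozoic 251.902.
Ordered oldest to youngest: Neoarchean, Paleoproterozoic, Mesoproterozoic, Neoproterozoic, Mesozoic.
Span = 2800 − 66 = 2734 Myr.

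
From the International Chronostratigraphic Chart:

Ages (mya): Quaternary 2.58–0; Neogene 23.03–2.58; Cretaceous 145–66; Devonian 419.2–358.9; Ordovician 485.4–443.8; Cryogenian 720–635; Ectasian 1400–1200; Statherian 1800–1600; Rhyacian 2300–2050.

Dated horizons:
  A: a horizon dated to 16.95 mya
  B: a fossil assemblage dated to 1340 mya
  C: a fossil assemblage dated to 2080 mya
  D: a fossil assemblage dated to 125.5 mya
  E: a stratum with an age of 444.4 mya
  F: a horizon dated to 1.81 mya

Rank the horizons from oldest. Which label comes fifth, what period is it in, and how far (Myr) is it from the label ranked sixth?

Sorted oldest-first by Ma: C (2080), B (1340), E (444.4), D (125.5), A (16.95), F (1.81).
The fifth oldest is A at 16.95 Ma, which lies in 23.03–2.58 Ma: the Neogene.
The sixth oldest is F at 1.81 Ma; separation = |16.95 − 1.81| = 15.14 Myr.

A, in the Neogene; 15.14 million years to F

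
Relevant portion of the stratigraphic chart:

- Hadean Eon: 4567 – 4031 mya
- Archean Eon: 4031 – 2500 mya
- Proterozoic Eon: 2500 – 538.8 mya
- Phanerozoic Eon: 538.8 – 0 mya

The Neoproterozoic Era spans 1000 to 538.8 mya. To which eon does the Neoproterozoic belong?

The Neoproterozoic (1000–538.8 Ma) lies entirely within 2500–538.8 Ma, the Proterozoic Eon.

Proterozoic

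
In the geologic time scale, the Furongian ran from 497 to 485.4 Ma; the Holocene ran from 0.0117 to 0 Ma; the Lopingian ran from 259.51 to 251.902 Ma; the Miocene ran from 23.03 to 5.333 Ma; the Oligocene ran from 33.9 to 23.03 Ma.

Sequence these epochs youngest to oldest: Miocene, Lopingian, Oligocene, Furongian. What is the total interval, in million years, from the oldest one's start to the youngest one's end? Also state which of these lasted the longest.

Miocene → Oligocene → Lopingian → Furongian; total span 491.667 Myr; longest is Miocene

From the excerpt: Miocene 23.03–5.333; Lopingian 259.51–251.902; Oligocene 33.9–23.03; Furongian 497–485.4 (Ma).
Larger Ma is earlier, so the oldest is Furongian and the youngest is Miocene; youngest to oldest: Miocene, Oligocene, Lopingian, Furongian.
Oldest start 497 minus youngest end 5.333 gives 491.667 Myr overall.
Individual lengths (start − end): Furongian 11.6; Miocene 17.697; Lopingian 7.608; Oligocene 10.87. The largest is Miocene at 17.697 Myr.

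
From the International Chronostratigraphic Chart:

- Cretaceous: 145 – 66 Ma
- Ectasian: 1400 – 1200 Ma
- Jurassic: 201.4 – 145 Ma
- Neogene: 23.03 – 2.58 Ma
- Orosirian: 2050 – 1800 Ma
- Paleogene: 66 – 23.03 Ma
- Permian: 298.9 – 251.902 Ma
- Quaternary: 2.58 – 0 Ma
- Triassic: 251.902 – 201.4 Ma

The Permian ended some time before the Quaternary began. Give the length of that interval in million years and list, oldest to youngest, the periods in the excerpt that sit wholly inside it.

The Permian closes at 251.902 Ma and the Quaternary opens at 2.58 Ma, so the interval is 251.902 − 2.58 = 249.322 Myr.
A period fits inside if it starts at or after 251.902 Ma and ends at or before 2.58 Ma; oldest first that gives Triassic, Jurassic, Cretaceous, Paleogene, Neogene.

249.322 million years; Triassic, Jurassic, Cretaceous, Paleogene, Neogene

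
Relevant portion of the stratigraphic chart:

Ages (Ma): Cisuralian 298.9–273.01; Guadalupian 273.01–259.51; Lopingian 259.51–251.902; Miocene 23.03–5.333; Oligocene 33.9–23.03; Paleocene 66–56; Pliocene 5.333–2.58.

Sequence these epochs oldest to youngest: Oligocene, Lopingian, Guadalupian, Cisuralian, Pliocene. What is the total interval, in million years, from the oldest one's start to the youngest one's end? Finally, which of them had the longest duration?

Cisuralian, Guadalupian, Lopingian, Oligocene, Pliocene; total span 296.32 Myr; longest is Cisuralian

Start ages (Ma): Cisuralian 298.9, Guadalupian 273.01, Lopingian 259.51, Oligocene 33.9, Pliocene 5.333.
Ordered oldest to youngest: Cisuralian, Guadalupian, Lopingian, Oligocene, Pliocene.
Span = 298.9 − 2.58 = 296.32 Myr.
Durations: Pliocene 2.753, Guadalupian 13.5, Lopingian 7.608, Cisuralian 25.89, Oligocene 10.87 → longest is Cisuralian (25.89 Myr).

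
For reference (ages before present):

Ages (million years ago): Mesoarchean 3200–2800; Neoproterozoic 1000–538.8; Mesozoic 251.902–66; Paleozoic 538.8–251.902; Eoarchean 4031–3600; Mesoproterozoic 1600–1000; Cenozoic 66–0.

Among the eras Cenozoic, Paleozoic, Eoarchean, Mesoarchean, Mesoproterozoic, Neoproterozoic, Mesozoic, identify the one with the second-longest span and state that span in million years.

Neoproterozoic, 461.2 million years

Durations: Cenozoic 66; Paleozoic 286.898; Eoarchean 431; Mesoarchean 400; Mesoproterozoic 600; Neoproterozoic 461.2; Mesozoic 185.902 Myr.
Sorted longest-first: Mesoproterozoic (600), Neoproterozoic (461.2), Eoarchean (431), Mesoarchean (400), Paleozoic (286.898), Mesozoic (185.902), Cenozoic (66).
The second longest is Neoproterozoic at 461.2 Myr.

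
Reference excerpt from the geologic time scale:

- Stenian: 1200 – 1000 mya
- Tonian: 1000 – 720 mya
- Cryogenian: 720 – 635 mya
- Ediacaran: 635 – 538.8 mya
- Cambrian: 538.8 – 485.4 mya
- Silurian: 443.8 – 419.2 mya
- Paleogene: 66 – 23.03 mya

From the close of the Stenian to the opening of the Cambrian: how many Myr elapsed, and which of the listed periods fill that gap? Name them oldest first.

The Stenian closes at 1000 Ma and the Cambrian opens at 538.8 Ma, so the interval is 1000 − 538.8 = 461.2 Myr.
A period fits inside if it starts at or after 1000 Ma and ends at or before 538.8 Ma; oldest first that gives Tonian, Cryogenian, Ediacaran.

461.2 million years; Tonian, Cryogenian, Ediacaran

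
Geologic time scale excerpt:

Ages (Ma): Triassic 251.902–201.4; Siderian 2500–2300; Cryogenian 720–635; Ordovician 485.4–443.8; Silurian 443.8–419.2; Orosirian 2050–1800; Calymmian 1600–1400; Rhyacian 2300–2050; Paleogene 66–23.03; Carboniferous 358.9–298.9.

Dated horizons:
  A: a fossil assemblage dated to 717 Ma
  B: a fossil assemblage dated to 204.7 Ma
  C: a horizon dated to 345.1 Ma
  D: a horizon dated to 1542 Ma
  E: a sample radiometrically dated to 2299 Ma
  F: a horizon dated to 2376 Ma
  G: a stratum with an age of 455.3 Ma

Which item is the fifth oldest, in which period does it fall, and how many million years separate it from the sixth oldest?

G, in the Ordovician; 110.2 million years to C

Larger Ma means older, so oldest first: F 2376 > E 2299 > D 1542 > A 717 > G 455.3 > C 345.1 > B 204.7.
Counting 5 along gives G (455.3 Ma); the excerpt puts that inside the Ordovician, 485.4–443.8 Ma.
Next in line is C (345.1 Ma), and 455.3 − 345.1 = 110.2 Myr.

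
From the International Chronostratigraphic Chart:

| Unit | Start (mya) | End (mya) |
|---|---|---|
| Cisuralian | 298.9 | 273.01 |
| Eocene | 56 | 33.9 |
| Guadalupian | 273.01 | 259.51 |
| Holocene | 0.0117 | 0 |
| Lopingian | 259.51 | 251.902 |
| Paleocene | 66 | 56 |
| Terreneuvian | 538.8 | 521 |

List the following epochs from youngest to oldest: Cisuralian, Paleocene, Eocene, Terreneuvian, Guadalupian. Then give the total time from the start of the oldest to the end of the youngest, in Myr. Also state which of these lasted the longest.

Eocene, Paleocene, Guadalupian, Cisuralian, Terreneuvian; total span 504.9 Myr; longest is Cisuralian

From the excerpt: Cisuralian 298.9–273.01; Paleocene 66–56; Eocene 56–33.9; Terreneuvian 538.8–521; Guadalupian 273.01–259.51 (Ma).
Larger Ma is earlier, so the oldest is Terreneuvian and the youngest is Eocene; youngest to oldest: Eocene, Paleocene, Guadalupian, Cisuralian, Terreneuvian.
Oldest start 538.8 minus youngest end 33.9 gives 504.9 Myr overall.
Individual lengths (start − end): Terreneuvian 17.8; Cisuralian 25.89; Eocene 22.1; Guadalupian 13.5; Paleocene 10. The largest is Cisuralian at 25.89 Myr.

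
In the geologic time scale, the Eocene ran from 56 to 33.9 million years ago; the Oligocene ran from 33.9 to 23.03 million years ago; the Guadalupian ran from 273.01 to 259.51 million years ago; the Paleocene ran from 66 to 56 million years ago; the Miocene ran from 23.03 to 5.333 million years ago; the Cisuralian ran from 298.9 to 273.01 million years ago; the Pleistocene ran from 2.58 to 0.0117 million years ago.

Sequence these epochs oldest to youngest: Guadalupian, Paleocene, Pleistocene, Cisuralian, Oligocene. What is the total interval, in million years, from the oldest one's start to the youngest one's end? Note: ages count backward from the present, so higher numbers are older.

Start ages (Ma): Cisuralian 298.9, Guadalupian 273.01, Paleocene 66, Oligocene 33.9, Pleistocene 2.58.
Ordered oldest to youngest: Cisuralian, Guadalupian, Paleocene, Oligocene, Pleistocene.
Span = 298.9 − 0.0117 = 298.8883 Myr.

Cisuralian, Guadalupian, Paleocene, Oligocene, Pleistocene; total span 298.8883 Myr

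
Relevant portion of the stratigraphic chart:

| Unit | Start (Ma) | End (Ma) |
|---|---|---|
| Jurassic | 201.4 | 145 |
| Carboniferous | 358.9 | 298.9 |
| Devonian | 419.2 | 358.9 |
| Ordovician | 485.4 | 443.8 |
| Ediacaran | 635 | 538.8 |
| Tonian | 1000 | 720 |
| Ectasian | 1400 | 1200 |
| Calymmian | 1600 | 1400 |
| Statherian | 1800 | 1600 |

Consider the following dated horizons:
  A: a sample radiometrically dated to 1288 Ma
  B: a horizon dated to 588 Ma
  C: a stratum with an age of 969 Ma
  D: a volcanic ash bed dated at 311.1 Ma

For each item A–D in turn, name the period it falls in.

Match each age against the start–end ranges in the excerpt: A = 1288 Ma → Ectasian (1400–1200); B = 588 Ma → Ediacaran (635–538.8); C = 969 Ma → Tonian (1000–720); D = 311.1 Ma → Carboniferous (358.9–298.9).

A — Ectasian; B — Ediacaran; C — Tonian; D — Carboniferous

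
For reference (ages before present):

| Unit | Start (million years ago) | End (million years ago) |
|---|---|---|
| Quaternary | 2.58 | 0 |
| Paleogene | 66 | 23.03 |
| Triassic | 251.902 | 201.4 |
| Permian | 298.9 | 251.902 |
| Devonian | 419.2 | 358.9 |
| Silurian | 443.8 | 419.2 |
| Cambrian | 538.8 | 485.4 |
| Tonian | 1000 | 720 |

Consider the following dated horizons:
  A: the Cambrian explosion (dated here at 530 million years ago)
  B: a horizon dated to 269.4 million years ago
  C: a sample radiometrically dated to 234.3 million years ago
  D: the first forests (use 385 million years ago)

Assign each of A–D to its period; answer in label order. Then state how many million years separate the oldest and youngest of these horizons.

Match each age against the start–end ranges in the excerpt: A = 530 Ma → Cambrian (538.8–485.4); B = 269.4 Ma → Permian (298.9–251.902); C = 234.3 Ma → Triassic (251.902–201.4); D = 385 Ma → Devonian (419.2–358.9).
The largest age is 530 Ma and the smallest is 234.3 Ma; their difference is 295.7 Myr.

A — Cambrian; B — Permian; C — Triassic; D — Devonian; span 295.7 million years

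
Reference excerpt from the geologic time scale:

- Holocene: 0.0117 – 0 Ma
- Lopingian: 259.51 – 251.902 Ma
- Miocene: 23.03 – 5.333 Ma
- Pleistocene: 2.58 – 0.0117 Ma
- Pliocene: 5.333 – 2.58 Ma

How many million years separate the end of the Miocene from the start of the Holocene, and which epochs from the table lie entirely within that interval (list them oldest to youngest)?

5.3213 million years; Pliocene, Pleistocene

The Miocene closes at 5.333 Ma and the Holocene opens at 0.0117 Ma, so the interval is 5.333 − 0.0117 = 5.3213 Myr.
An epoch fits inside if it starts at or after 5.333 Ma and ends at or before 0.0117 Ma; oldest first that gives Pliocene, Pleistocene.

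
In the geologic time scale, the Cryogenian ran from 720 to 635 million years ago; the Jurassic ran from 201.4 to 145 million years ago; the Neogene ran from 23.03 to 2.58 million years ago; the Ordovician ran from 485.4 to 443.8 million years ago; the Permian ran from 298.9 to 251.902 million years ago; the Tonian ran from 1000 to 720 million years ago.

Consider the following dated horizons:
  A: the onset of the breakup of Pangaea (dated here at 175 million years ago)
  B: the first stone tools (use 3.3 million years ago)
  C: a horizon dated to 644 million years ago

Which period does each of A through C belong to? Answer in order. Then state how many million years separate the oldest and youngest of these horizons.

A: 175 Ma lies in 201.4–145 Ma, so Jurassic.
B: 3.3 Ma lies in 23.03–2.58 Ma, so Neogene.
C: 644 Ma lies in 720–635 Ma, so Cryogenian.
Oldest = 644 Ma, youngest = 3.3 Ma → span 640.7 Myr.

A — Jurassic; B — Neogene; C — Cryogenian; span 640.7 million years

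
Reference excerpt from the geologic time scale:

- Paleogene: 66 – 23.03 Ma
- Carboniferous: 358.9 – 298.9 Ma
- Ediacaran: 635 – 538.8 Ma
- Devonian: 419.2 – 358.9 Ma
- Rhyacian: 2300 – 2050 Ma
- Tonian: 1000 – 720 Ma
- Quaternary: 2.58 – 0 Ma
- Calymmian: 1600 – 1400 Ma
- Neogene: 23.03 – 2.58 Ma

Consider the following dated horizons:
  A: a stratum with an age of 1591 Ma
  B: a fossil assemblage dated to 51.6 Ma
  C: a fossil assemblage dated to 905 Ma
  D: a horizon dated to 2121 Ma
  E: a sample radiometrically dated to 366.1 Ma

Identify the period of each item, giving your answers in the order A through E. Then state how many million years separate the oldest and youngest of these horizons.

A: 1591 Ma lies in 1600–1400 Ma, so Calymmian.
B: 51.6 Ma lies in 66–23.03 Ma, so Paleogene.
C: 905 Ma lies in 1000–720 Ma, so Tonian.
D: 2121 Ma lies in 2300–2050 Ma, so Rhyacian.
E: 366.1 Ma lies in 419.2–358.9 Ma, so Devonian.
Oldest = 2121 Ma, youngest = 51.6 Ma → span 2069.4 Myr.

A — Calymmian; B — Paleogene; C — Tonian; D — Rhyacian; E — Devonian; span 2069.4 million years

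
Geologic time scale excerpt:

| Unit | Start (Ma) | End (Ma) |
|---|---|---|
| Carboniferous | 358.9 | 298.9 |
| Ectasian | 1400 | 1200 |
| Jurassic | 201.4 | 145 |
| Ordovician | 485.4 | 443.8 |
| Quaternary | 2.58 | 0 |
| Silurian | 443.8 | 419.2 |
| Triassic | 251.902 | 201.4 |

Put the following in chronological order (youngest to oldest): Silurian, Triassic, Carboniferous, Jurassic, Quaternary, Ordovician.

Read off each span (Ma): Silurian 443.8–419.2; Triassic 251.902–201.4; Carboniferous 358.9–298.9; Jurassic 201.4–145; Quaternary 2.58–0; Ordovician 485.4–443.8.
Larger Ma is older, so oldest→youngest is Ordovician, Silurian, Carboniferous, Triassic, Jurassic, Quaternary; reverse it for youngest→oldest.

Quaternary, Jurassic, Triassic, Carboniferous, Silurian, Ordovician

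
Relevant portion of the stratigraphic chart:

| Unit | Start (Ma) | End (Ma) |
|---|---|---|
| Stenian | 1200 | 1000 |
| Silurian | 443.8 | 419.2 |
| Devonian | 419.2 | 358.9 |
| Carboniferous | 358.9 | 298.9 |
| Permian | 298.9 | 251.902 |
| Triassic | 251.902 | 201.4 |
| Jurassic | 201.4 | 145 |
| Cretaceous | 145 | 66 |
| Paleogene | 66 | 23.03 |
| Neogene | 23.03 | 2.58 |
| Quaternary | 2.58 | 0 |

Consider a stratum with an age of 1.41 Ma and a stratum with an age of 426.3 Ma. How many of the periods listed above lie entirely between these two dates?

8

426.3 Ma sits inside the Silurian (443.8–419.2) and 1.41 Ma inside the Quaternary (2.58–0); neither of those is wholly between the two dates.
The listed periods lying completely between them are Devonian, Carboniferous, Permian, Triassic, Jurassic, Cretaceous, Paleogene, Neogene — 8 in all.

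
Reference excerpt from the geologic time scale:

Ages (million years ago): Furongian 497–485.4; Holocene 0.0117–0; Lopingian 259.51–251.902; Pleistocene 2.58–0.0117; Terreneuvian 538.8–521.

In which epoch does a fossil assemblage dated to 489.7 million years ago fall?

Furongian

489.7 Ma lies between 497 and 485.4 Ma, so it falls in the Furongian.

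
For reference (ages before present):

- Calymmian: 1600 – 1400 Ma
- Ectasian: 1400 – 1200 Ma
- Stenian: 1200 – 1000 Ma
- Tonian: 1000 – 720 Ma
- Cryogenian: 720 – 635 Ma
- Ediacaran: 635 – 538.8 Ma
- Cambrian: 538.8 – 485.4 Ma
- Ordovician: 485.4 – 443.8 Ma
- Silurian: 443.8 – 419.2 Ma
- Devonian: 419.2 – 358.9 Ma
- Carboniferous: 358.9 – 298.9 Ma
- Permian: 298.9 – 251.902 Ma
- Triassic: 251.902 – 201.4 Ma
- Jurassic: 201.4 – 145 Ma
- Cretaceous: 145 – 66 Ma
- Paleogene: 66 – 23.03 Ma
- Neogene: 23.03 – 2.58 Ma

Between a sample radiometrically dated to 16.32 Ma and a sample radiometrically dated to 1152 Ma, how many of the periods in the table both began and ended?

13

The older date is 1152 Ma and the younger is 16.32 Ma.
Periods with start < 1152 and end > 16.32 Ma: Tonian (1000–720), Cryogenian (720–635), Ediacaran (635–538.8), Cambrian (538.8–485.4), Ordovician (485.4–443.8), Silurian (443.8–419.2), Devonian (419.2–358.9), Carboniferous (358.9–298.9), Permian (298.9–251.902), Triassic (251.902–201.4), Jurassic (201.4–145), Cretaceous (145–66), Paleogene (66–23.03).
That is 13 complete periods.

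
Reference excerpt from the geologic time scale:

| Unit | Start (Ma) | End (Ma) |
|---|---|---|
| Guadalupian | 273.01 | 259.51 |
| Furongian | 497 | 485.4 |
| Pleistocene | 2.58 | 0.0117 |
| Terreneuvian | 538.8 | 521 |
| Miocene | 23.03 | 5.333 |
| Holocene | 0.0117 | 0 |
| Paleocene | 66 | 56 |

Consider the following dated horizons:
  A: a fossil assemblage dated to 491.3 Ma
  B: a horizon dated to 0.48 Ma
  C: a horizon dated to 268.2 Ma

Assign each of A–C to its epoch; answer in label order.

A: 491.3 Ma lies in 497–485.4 Ma, so Furongian.
B: 0.48 Ma lies in 2.58–0.0117 Ma, so Pleistocene.
C: 268.2 Ma lies in 273.01–259.51 Ma, so Guadalupian.

A — Furongian; B — Pleistocene; C — Guadalupian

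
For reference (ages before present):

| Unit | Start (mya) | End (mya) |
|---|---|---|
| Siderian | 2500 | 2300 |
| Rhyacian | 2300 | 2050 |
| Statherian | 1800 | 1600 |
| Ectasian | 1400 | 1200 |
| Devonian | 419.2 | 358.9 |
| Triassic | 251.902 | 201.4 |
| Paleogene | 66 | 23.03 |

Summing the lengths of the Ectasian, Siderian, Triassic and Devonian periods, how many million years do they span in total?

Duration is start − end for each: (1400 − 1200) + (2500 − 2300) + (251.902 − 201.4) + (419.2 − 358.9).
That is 200 + 200 + 50.502 + 60.3, which totals 510.802 million years.

510.802 million years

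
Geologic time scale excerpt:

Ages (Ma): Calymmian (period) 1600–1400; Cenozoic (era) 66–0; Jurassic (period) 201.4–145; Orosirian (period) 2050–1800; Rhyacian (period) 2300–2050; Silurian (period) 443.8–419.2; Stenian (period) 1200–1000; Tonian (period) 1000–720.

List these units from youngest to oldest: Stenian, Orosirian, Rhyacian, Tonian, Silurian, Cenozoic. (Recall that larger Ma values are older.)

Read off each span (Ma): Stenian 1200–1000; Orosirian 2050–1800; Rhyacian 2300–2050; Tonian 1000–720; Silurian 443.8–419.2; Cenozoic 66–0.
Larger Ma is older, so oldest→youngest is Rhyacian, Orosirian, Stenian, Tonian, Silurian, Cenozoic; reverse it for youngest→oldest.

Cenozoic, Silurian, Tonian, Stenian, Orosirian, Rhyacian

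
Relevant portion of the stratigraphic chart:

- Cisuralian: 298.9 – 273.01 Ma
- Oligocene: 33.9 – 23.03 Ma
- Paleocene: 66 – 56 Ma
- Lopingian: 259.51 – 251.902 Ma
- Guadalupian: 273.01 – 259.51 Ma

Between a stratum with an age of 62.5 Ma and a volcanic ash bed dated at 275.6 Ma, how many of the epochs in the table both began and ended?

The older date is 275.6 Ma and the younger is 62.5 Ma.
Epochs with start < 275.6 and end > 62.5 Ma: Guadalupian (273.01–259.51), Lopingian (259.51–251.902).
That is 2 complete epochs.

2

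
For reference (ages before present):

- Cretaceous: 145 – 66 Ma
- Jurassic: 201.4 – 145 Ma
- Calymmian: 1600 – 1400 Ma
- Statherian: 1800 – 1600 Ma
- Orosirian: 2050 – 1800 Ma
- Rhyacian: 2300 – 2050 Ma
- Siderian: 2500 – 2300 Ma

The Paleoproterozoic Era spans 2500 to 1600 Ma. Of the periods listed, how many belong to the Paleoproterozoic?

Periods inside 2500–1600 Ma: Siderian, Rhyacian, Orosirian, Statherian — 4 in total.

4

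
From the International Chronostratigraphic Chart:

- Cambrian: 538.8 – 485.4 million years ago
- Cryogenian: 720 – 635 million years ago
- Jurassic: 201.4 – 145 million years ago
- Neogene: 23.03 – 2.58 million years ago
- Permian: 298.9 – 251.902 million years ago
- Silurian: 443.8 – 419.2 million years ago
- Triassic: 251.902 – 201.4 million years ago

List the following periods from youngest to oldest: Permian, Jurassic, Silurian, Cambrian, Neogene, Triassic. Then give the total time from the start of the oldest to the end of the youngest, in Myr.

Neogene, Jurassic, Triassic, Permian, Silurian, Cambrian; total span 536.22 Myr

From the excerpt: Permian 298.9–251.902; Jurassic 201.4–145; Silurian 443.8–419.2; Cambrian 538.8–485.4; Neogene 23.03–2.58; Triassic 251.902–201.4 (Ma).
Larger Ma is earlier, so the oldest is Cambrian and the youngest is Neogene; youngest to oldest: Neogene, Jurassic, Triassic, Permian, Silurian, Cambrian.
Oldest start 538.8 minus youngest end 2.58 gives 536.22 Myr overall.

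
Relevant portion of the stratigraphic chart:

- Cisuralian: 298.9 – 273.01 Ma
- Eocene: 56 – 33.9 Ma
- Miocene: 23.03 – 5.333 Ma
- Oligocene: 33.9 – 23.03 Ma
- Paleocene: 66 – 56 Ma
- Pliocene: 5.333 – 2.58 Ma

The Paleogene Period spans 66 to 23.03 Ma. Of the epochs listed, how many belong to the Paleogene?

3

Epochs inside 66–23.03 Ma: Paleocene, Eocene, Oligocene — 3 in total.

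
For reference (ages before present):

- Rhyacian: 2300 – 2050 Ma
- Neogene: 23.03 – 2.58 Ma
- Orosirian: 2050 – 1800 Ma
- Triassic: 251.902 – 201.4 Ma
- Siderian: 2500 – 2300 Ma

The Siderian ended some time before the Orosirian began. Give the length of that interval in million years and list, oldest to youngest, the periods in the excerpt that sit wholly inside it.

250 million years; Rhyacian

The Siderian closes at 2300 Ma and the Orosirian opens at 2050 Ma, so the interval is 2300 − 2050 = 250 Myr.
A period fits inside if it starts at or after 2300 Ma and ends at or before 2050 Ma; oldest first that gives Rhyacian.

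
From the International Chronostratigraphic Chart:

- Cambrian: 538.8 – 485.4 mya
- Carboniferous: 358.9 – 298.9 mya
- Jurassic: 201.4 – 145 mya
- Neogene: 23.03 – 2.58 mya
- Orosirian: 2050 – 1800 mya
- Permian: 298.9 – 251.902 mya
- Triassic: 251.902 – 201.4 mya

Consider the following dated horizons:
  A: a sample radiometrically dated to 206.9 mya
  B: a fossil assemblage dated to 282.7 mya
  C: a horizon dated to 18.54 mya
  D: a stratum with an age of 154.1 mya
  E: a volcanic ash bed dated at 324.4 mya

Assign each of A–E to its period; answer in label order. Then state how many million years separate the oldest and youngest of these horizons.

A: 206.9 Ma lies in 251.902–201.4 Ma, so Triassic.
B: 282.7 Ma lies in 298.9–251.902 Ma, so Permian.
C: 18.54 Ma lies in 23.03–2.58 Ma, so Neogene.
D: 154.1 Ma lies in 201.4–145 Ma, so Jurassic.
E: 324.4 Ma lies in 358.9–298.9 Ma, so Carboniferous.
Oldest = 324.4 Ma, youngest = 18.54 Ma → span 305.86 Myr.

A — Triassic; B — Permian; C — Neogene; D — Jurassic; E — Carboniferous; span 305.86 million years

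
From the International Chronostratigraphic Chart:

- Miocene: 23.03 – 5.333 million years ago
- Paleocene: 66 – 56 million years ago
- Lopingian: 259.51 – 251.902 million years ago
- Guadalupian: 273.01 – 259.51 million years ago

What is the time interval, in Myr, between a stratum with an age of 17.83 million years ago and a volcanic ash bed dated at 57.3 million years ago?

57.3 − 17.83 = 39.47 million years.

39.47 million years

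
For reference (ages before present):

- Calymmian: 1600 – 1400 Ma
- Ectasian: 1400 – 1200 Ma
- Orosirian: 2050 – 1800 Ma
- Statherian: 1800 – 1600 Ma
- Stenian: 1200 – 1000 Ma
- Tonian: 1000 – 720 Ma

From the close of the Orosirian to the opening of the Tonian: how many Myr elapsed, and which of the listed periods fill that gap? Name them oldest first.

800 million years; Statherian, Calymmian, Ectasian, Stenian

The Orosirian closes at 1800 Ma and the Tonian opens at 1000 Ma, so the interval is 1800 − 1000 = 800 Myr.
A period fits inside if it starts at or after 1800 Ma and ends at or before 1000 Ma; oldest first that gives Statherian, Calymmian, Ectasian, Stenian.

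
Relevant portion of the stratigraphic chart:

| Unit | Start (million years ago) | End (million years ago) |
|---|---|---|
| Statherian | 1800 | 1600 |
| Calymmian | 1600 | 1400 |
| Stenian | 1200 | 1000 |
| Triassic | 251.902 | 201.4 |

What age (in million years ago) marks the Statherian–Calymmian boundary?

The Statherian ends and the Calymmian begins at 1600 million years ago.

1600 million years ago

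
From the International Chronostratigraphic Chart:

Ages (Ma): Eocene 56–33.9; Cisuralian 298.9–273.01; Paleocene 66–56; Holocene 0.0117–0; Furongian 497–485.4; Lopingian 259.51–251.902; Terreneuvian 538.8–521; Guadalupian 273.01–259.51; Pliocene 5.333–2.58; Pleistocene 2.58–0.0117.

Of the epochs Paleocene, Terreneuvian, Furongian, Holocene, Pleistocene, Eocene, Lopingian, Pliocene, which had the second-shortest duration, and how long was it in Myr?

Start − end for each: Paleocene 66 − 56 = 10; Terreneuvian 538.8 − 521 = 17.8; Furongian 497 − 485.4 = 11.6; Holocene 0.0117 − 0 = 0.0117; Pleistocene 2.58 − 0.0117 = 2.5683; Eocene 56 − 33.9 = 22.1; Lopingian 259.51 − 251.902 = 7.608; Pliocene 5.333 − 2.58 = 2.753.
Ranking these from shortest: Holocene < Pleistocene < Pliocene < Lopingian < Paleocene < Furongian < Terreneuvian < Eocene.
Position 2 in that ranking is Pleistocene, which lasted 2.5683 Myr.

Pleistocene, 2.5683 million years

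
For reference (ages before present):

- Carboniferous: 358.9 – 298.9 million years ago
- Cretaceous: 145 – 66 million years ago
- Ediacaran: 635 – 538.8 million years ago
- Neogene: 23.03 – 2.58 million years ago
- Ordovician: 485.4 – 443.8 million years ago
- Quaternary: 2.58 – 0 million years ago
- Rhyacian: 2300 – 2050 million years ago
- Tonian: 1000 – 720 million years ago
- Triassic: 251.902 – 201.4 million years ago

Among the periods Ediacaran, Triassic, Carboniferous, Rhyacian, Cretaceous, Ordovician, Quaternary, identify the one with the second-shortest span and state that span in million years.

Start − end for each: Ediacaran 635 − 538.8 = 96.2; Triassic 251.902 − 201.4 = 50.502; Carboniferous 358.9 − 298.9 = 60; Rhyacian 2300 − 2050 = 250; Cretaceous 145 − 66 = 79; Ordovician 485.4 − 443.8 = 41.6; Quaternary 2.58 − 0 = 2.58.
Ranking these from shortest: Quaternary < Ordovician < Triassic < Carboniferous < Cretaceous < Ediacaran < Rhyacian.
Position 2 in that ranking is Ordovician, which lasted 41.6 Myr.

Ordovician, 41.6 million years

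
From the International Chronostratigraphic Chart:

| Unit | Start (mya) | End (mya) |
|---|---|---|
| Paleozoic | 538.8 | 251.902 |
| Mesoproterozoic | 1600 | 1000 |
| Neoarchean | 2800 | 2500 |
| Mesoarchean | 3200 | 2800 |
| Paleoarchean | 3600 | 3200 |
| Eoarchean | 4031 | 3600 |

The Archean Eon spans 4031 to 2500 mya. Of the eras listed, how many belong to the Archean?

Eras inside 4031–2500 Ma: Eoarchean, Paleoarchean, Mesoarchean, Neoarchean — 4 in total.

4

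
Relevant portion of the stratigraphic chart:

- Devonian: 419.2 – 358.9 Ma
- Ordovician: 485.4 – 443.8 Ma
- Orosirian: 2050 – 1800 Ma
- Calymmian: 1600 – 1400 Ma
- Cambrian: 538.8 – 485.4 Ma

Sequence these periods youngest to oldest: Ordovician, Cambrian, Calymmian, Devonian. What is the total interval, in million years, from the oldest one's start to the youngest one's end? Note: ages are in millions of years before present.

Start ages (Ma): Calymmian 1600, Cambrian 538.8, Ordovician 485.4, Devonian 419.2.
Ordered youngest to oldest: Devonian, Ordovician, Cambrian, Calymmian.
Span = 1600 − 358.9 = 1241.1 Myr.

Devonian, Ordovician, Cambrian, Calymmian; total span 1241.1 Myr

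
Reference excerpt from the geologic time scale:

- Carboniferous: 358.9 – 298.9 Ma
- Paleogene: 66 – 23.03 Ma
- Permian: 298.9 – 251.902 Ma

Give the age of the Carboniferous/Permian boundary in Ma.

The Carboniferous ends and the Permian begins at 298.9 Ma.

298.9 Ma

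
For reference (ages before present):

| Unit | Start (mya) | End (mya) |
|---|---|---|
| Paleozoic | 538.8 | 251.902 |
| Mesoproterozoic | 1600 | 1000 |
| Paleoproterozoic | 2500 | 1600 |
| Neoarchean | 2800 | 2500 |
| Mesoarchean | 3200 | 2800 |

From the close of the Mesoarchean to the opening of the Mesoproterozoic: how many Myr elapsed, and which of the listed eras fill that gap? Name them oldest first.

End of Mesoarchean = 2800 Ma; start of Mesoproterozoic = 1600 Ma.
Gap = 2800 − 1600 = 1200 Myr.
Eras wholly inside 2800–1600 Ma: Neoarchean (2800–2500), Paleoproterozoic (2500–1600).

1200 million years; Neoarchean, Paleoproterozoic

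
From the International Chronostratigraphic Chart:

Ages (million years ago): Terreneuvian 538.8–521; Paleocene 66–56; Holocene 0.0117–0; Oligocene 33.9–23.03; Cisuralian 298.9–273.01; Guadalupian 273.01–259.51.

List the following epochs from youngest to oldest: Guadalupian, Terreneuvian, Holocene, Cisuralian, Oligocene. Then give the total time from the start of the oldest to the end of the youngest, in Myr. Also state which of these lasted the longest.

Start ages (Ma): Terreneuvian 538.8, Cisuralian 298.9, Guadalupian 273.01, Oligocene 33.9, Holocene 0.0117.
Ordered youngest to oldest: Holocene, Oligocene, Guadalupian, Cisuralian, Terreneuvian.
Span = 538.8 − 0 = 538.8 Myr.
Durations: Holocene 0.0117, Cisuralian 25.89, Oligocene 10.87, Terreneuvian 17.8, Guadalupian 13.5 → longest is Cisuralian (25.89 Myr).

Holocene → Oligocene → Guadalupian → Cisuralian → Terreneuvian; total span 538.8 Myr; longest is Cisuralian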